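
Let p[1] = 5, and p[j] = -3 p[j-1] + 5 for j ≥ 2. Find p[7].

p[2] = -3(5) + 5 = -10
p[3] = -3(-10) + 5 = 35
p[4] = -3(35) + 5 = -100
p[5] = -3(-100) + 5 = 305
p[6] = -3(305) + 5 = -910
p[7] = -3(-910) + 5 = 2735

2735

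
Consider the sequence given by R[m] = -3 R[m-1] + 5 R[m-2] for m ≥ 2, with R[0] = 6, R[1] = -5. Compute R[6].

12270

R[2] = -3·(-5) + 5·6 = 45
R[3] = -3·45 + 5·(-5) = -160
R[4] = -3·(-160) + 5·45 = 705
R[5] = -3·705 + 5·(-160) = -2915
R[6] = -3·(-2915) + 5·705 = 12270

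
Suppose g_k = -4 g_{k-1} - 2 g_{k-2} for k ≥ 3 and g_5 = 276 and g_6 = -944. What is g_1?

-3

Rearranging, g_{k-2} = (g_k + 4 g_{k-1}) / -2.
g_4 = (-944 + 4*276) / -2 = 160/-2 = -80
g_3 = (276 + 4*(-80)) / -2 = -44/-2 = 22
g_2 = (-80 + 4*22) / -2 = 8/-2 = -4
g_1 = (22 + 4*(-4)) / -2 = 6/-2 = -3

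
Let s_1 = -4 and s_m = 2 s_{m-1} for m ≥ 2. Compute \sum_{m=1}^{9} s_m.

s_2 = 2(-4) = -8
s_3 = 2(-8) = -16
s_4 = 2(-16) = -32
s_5 = 2(-32) = -64
s_6 = 2(-64) = -128
s_7 = 2(-128) = -256
s_8 = 2(-256) = -512
s_9 = 2(-512) = -1024
Sum = (-4) + (-8) + (-16) + (-32) + (-64) + (-128) + (-256) + (-512) + (-1024) = -2044

-2044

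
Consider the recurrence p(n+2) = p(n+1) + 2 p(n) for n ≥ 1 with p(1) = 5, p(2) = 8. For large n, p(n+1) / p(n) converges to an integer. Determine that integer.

2

The characteristic equation is r^2 - r - 2 = 0, which factors as (r - 2)(r + 1) = 0.
So the roots are 2 and -1. Since |2| > |-1| and the coefficient of 2^n is non-zero, the ratio tends to 2.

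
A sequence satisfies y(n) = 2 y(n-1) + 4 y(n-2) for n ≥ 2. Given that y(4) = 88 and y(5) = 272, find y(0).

Rearranging, y(n-2) = (y(n) - 2 y(n-1)) / 4.
y(3) = (272 - 2(88)) / 4 = 96/4 = 24
y(2) = (88 - 2(24)) / 4 = 40/4 = 10
y(1) = (24 - 2(10)) / 4 = 4/4 = 1
y(0) = (10 - 2(1)) / 4 = 8/4 = 2

2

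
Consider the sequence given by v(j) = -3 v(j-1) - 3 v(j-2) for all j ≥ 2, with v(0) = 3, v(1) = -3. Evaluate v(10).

729

v(2) = -3(-3) - 3(3) = 0
v(3) = -3(0) - 3(-3) = 9
v(4) = -3(9) - 3(0) = -27
v(5) = -3(-27) - 3(9) = 54
v(6) = -3(54) - 3(-27) = -81
v(7) = -3(-81) - 3(54) = 81
v(8) = -3(81) - 3(-81) = 0
v(9) = -3(0) - 3(81) = -243
v(10) = -3(-243) - 3(0) = 729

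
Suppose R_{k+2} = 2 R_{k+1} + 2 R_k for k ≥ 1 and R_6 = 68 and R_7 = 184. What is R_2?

3

Rearranging, R_{k-2} = (R_k - 2 R_{k-1}) / 2.
R_5 = (184 - 2·68) / 2 = 48/2 = 24
R_4 = (68 - 2·24) / 2 = 20/2 = 10
R_3 = (24 - 2·10) / 2 = 4/2 = 2
R_2 = (10 - 2·2) / 2 = 6/2 = 3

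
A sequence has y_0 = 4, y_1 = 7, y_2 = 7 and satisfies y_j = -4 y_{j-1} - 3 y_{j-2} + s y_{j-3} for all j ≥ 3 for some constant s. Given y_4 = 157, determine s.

y_3 = -49 + 4s
y_4 = 175 - 9s
So 175 - 9s = 157, giving s = 2.

2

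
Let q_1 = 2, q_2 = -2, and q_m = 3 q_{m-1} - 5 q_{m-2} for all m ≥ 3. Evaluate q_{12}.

q_3 = 3·(-2) - 5·2 = -16
q_4 = 3·(-16) - 5·(-2) = -38
q_5 = 3·(-38) - 5·(-16) = -34
q_6 = 3·(-34) - 5·(-38) = 88
q_7 = 3·88 - 5·(-34) = 434
q_8 = 3·434 - 5·88 = 862
q_9 = 3·862 - 5·434 = 416
q_{10} = 3·416 - 5·862 = -3062
q_{11} = 3·(-3062) - 5·416 = -11266
q_{12} = 3·(-11266) - 5·(-3062) = -18488

-18488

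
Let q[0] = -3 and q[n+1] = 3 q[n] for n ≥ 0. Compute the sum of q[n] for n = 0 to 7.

q[1] = 3·(-3) = -9
q[2] = 3·(-9) = -27
q[3] = 3·(-27) = -81
q[4] = 3·(-81) = -243
q[5] = 3·(-243) = -729
q[6] = 3·(-729) = -2187
q[7] = 3·(-2187) = -6561
Sum = (-3) + (-9) + (-27) + (-81) + (-243) + (-729) + (-2187) + (-6561) = -9840

-9840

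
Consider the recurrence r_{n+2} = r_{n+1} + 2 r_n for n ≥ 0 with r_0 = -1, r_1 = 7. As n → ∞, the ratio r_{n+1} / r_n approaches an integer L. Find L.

The characteristic equation is r^2 - r - 2 = 0, which factors as (r - 2)(r + 1) = 0.
So the roots are 2 and -1. Since |2| > |-1| and the coefficient of 2^n is non-zero, the ratio tends to 2.

2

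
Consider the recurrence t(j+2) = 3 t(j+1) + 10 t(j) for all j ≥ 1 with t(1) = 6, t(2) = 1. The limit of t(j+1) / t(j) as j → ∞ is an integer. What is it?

The characteristic equation is r^2 - 3r - 10 = 0, which factors as (r - 5)(r + 2) = 0.
So the roots are 5 and -2. Since |5| > |-2| and the coefficient of 5^j is non-zero, the ratio tends to 5.

5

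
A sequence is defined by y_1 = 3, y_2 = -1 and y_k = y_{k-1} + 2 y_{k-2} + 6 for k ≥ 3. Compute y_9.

y_3 = (-1) + 2·3 + 6 = 11
y_4 = 11 + 2·(-1) + 6 = 15
y_5 = 15 + 2·11 + 6 = 43
y_6 = 43 + 2·15 + 6 = 79
y_7 = 79 + 2·43 + 6 = 171
y_8 = 171 + 2·79 + 6 = 335
y_9 = 335 + 2·171 + 6 = 683

683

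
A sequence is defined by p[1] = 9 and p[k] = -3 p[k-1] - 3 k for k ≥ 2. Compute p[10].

p[2] = -3·9 - 6 = -33
p[3] = -3·(-33) - 9 = 90
p[4] = -3·90 - 12 = -282
p[5] = -3·(-282) - 15 = 831
p[6] = -3·831 - 18 = -2511
p[7] = -3·(-2511) - 21 = 7512
p[8] = -3·7512 - 24 = -22560
p[9] = -3·(-22560) - 27 = 67653
p[10] = -3·67653 - 30 = -202989

-202989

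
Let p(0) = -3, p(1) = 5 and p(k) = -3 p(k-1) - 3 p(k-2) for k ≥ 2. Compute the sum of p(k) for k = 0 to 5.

-28

p(2) = -3(5) - 3(-3) = -6
p(3) = -3(-6) - 3(5) = 3
p(4) = -3(3) - 3(-6) = 9
p(5) = -3(9) - 3(3) = -36
Sum = (-3) + 5 + (-6) + 3 + 9 + (-36) = -28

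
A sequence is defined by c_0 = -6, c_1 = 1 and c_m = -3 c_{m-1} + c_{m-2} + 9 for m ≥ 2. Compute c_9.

9406

c_2 = -3·1 + (-6) + 9 = 0
c_3 = -3·0 + 1 + 9 = 10
c_4 = -3·10 + 0 + 9 = -21
c_5 = -3·(-21) + 10 + 9 = 82
c_6 = -3·82 + (-21) + 9 = -258
c_7 = -3·(-258) + 82 + 9 = 865
c_8 = -3·865 + (-258) + 9 = -2844
c_9 = -3·(-2844) + 865 + 9 = 9406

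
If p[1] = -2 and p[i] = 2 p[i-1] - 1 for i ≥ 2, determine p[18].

-393215

The fixed point is -1/(1 - 2) = 1, so p[i] - 1 = 2(p[i-1] - 1).
Hence p[i] = -3·2^{i-1} + 1.
p[18] = -3·2^{17} + 1 = -3·131072 + 1 = -393215.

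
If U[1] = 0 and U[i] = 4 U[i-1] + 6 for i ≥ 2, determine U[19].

The fixed point is 6/(1 - 4) = -2, so U[i] + 2 = 4(U[i-1] + 2).
Hence U[i] = 2·4^{i-1} - 2.
U[19] = 2·4^{18} - 2 = 2·68719476736 - 2 = 137438953470.

137438953470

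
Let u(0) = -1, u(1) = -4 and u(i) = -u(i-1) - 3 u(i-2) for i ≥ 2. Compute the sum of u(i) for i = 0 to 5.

-8

u(2) = -(-4) - 3*(-1) = 7
u(3) = -7 - 3*(-4) = 5
u(4) = -5 - 3*7 = -26
u(5) = -(-26) - 3*5 = 11
Sum = (-1) + (-4) + 7 + 5 + (-26) + 11 = -8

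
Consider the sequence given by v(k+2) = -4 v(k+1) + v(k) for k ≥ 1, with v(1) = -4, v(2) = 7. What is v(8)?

v(3) = -4*7 + (-4) = -32
v(4) = -4*(-32) + 7 = 135
v(5) = -4*135 + (-32) = -572
v(6) = -4*(-572) + 135 = 2423
v(7) = -4*2423 + (-572) = -10264
v(8) = -4*(-10264) + 2423 = 43479

43479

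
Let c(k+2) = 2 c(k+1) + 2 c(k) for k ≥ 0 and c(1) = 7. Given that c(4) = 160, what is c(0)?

Let c(0) = z.
c(2) = 14 + 2z
c(3) = 42 + 4z
c(4) = 112 + 12z
So 112 + 12z = 160, giving z = 4.

4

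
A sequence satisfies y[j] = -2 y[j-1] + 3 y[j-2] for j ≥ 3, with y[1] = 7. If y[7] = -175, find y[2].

8

Let y[2] = x.
y[3] = 21 - 2x
y[4] = -42 + 7x
y[5] = 147 - 20x
y[6] = -420 + 61x
y[7] = 1281 - 182x
So 1281 - 182x = -175, giving x = 8.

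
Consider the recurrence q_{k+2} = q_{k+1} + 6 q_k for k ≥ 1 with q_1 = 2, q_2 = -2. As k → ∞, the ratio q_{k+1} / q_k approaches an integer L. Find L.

The characteristic equation is r^2 - r - 6 = 0, which factors as (r - 3)(r + 2) = 0.
So the roots are 3 and -2. Since |3| > |-2| and the coefficient of 3^k is non-zero, the ratio tends to 3.

3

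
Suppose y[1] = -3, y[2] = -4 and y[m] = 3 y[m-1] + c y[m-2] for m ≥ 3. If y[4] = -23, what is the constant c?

-1

y[3] = -12 - 3c
y[4] = -36 - 13c
So -36 - 13c = -23, giving c = -1.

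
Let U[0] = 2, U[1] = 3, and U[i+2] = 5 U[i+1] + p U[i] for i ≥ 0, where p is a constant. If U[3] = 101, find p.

U[2] = 15 + 2p
U[3] = 75 + 13p
So 75 + 13p = 101, giving p = 2.

2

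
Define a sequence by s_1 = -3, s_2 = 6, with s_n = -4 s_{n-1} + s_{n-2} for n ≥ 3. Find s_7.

-8667

s_3 = -4*6 + (-3) = -27
s_4 = -4*(-27) + 6 = 114
s_5 = -4*114 + (-27) = -483
s_6 = -4*(-483) + 114 = 2046
s_7 = -4*2046 + (-483) = -8667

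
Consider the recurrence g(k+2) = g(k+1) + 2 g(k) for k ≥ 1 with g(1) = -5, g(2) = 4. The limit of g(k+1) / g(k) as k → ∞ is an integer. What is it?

The characteristic equation is r^2 - r - 2 = 0, which factors as (r - 2)(r + 1) = 0.
So the roots are 2 and -1. Since |2| > |-1| and the coefficient of 2^k is non-zero, the ratio tends to 2.

2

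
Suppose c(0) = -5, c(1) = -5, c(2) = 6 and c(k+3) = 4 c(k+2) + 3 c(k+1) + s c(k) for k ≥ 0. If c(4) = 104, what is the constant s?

-2

c(3) = 9 - 5s
c(4) = 54 - 25s
So 54 - 25s = 104, giving s = -2.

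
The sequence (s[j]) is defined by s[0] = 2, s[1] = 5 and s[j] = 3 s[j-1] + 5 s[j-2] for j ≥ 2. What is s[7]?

s[2] = 3*5 + 5*2 = 25
s[3] = 3*25 + 5*5 = 100
s[4] = 3*100 + 5*25 = 425
s[5] = 3*425 + 5*100 = 1775
s[6] = 3*1775 + 5*425 = 7450
s[7] = 3*7450 + 5*1775 = 31225

31225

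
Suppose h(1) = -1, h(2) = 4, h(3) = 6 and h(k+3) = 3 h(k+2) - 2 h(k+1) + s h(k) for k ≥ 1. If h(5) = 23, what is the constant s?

5

h(4) = 10 - s
h(5) = 18 + s
So 18 + s = 23, giving s = 5.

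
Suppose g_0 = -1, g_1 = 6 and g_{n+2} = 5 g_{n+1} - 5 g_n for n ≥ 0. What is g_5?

g_2 = 5*6 - 5*(-1) = 35
g_3 = 5*35 - 5*6 = 145
g_4 = 5*145 - 5*35 = 550
g_5 = 5*550 - 5*145 = 2025

2025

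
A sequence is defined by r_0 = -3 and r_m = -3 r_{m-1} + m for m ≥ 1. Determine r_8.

-20911

r_1 = -3(-3) + 1 = 10
r_2 = -3(10) + 2 = -28
r_3 = -3(-28) + 3 = 87
r_4 = -3(87) + 4 = -257
r_5 = -3(-257) + 5 = 776
r_6 = -3(776) + 6 = -2322
r_7 = -3(-2322) + 7 = 6973
r_8 = -3(6973) + 8 = -20911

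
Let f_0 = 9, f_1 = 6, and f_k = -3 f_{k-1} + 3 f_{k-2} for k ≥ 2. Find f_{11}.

-569349

f_2 = -3·6 + 3·9 = 9
f_3 = -3·9 + 3·6 = -9
f_4 = -3·(-9) + 3·9 = 54
f_5 = -3·54 + 3·(-9) = -189
f_6 = -3·(-189) + 3·54 = 729
f_7 = -3·729 + 3·(-189) = -2754
f_8 = -3·(-2754) + 3·729 = 10449
f_9 = -3·10449 + 3·(-2754) = -39609
f_{10} = -3·(-39609) + 3·10449 = 150174
f_{11} = -3·150174 + 3·(-39609) = -569349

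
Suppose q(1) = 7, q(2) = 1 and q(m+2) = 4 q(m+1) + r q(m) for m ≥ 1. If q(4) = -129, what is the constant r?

-5

q(3) = 4 + 7r
q(4) = 16 + 29r
So 16 + 29r = -129, giving r = -5.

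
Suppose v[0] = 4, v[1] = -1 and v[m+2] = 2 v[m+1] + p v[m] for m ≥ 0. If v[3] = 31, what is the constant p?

5

v[2] = -2 + 4p
v[3] = -4 + 7p
So -4 + 7p = 31, giving p = 5.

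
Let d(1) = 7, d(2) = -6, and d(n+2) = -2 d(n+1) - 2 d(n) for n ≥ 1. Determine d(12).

256

d(3) = -2·(-6) - 2·7 = -2
d(4) = -2·(-2) - 2·(-6) = 16
d(5) = -2·16 - 2·(-2) = -28
d(6) = -2·(-28) - 2·16 = 24
d(7) = -2·24 - 2·(-28) = 8
d(8) = -2·8 - 2·24 = -64
d(9) = -2·(-64) - 2·8 = 112
d(10) = -2·112 - 2·(-64) = -96
d(11) = -2·(-96) - 2·112 = -32
d(12) = -2·(-32) - 2·(-96) = 256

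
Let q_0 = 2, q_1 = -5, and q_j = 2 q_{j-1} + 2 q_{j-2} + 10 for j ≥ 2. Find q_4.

34

q_2 = 2*(-5) + 2*2 + 10 = 4
q_3 = 2*4 + 2*(-5) + 10 = 8
q_4 = 2*8 + 2*4 + 10 = 34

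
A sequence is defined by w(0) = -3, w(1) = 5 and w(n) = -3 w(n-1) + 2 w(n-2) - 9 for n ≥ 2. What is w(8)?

w(2) = -3*5 + 2*(-3) - 9 = -30
w(3) = -3*(-30) + 2*5 - 9 = 91
w(4) = -3*91 + 2*(-30) - 9 = -342
w(5) = -3*(-342) + 2*91 - 9 = 1199
w(6) = -3*1199 + 2*(-342) - 9 = -4290
w(7) = -3*(-4290) + 2*1199 - 9 = 15259
w(8) = -3*15259 + 2*(-4290) - 9 = -54366

-54366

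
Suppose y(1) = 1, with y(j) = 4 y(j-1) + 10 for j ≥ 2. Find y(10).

y(2) = 4*1 + 10 = 14
y(3) = 4*14 + 10 = 66
y(4) = 4*66 + 10 = 274
y(5) = 4*274 + 10 = 1106
y(6) = 4*1106 + 10 = 4434
y(7) = 4*4434 + 10 = 17746
y(8) = 4*17746 + 10 = 70994
y(9) = 4*70994 + 10 = 283986
y(10) = 4*283986 + 10 = 1135954

1135954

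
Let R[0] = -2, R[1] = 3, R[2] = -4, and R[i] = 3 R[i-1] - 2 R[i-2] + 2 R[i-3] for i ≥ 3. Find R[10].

-12268

R[3] = 3*(-4) - 2*3 + 2*(-2) = -22
R[4] = 3*(-22) - 2*(-4) + 2*3 = -52
R[5] = 3*(-52) - 2*(-22) + 2*(-4) = -120
R[6] = 3*(-120) - 2*(-52) + 2*(-22) = -300
R[7] = 3*(-300) - 2*(-120) + 2*(-52) = -764
R[8] = 3*(-764) - 2*(-300) + 2*(-120) = -1932
R[9] = 3*(-1932) - 2*(-764) + 2*(-300) = -4868
R[10] = 3*(-4868) - 2*(-1932) + 2*(-764) = -12268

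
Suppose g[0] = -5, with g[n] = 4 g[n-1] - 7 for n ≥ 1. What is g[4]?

-1875

g[1] = 4*(-5) - 7 = -27
g[2] = 4*(-27) - 7 = -115
g[3] = 4*(-115) - 7 = -467
g[4] = 4*(-467) - 7 = -1875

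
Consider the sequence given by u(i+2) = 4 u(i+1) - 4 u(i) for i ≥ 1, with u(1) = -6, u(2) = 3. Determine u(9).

u(3) = 4·3 - 4·(-6) = 36
u(4) = 4·36 - 4·3 = 132
u(5) = 4·132 - 4·36 = 384
u(6) = 4·384 - 4·132 = 1008
u(7) = 4·1008 - 4·384 = 2496
u(8) = 4·2496 - 4·1008 = 5952
u(9) = 4·5952 - 4·2496 = 13824

13824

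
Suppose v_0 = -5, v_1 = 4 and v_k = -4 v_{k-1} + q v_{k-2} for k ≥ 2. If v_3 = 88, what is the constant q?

v_2 = -16 - 5q
v_3 = 64 + 24q
So 64 + 24q = 88, giving q = 1.

1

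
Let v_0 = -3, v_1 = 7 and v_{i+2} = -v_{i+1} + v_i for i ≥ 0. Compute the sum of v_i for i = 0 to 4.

v_2 = -7 + (-3) = -10
v_3 = -(-10) + 7 = 17
v_4 = -17 + (-10) = -27
Sum = (-3) + 7 + (-10) + 17 + (-27) = -16

-16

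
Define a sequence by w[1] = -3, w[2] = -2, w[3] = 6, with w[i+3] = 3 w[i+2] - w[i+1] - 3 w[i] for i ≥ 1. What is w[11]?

w[4] = 3(6) - (-2) - 3(-3) = 29
w[5] = 3(29) - 6 - 3(-2) = 87
w[6] = 3(87) - 29 - 3(6) = 214
w[7] = 3(214) - 87 - 3(29) = 468
w[8] = 3(468) - 214 - 3(87) = 929
w[9] = 3(929) - 468 - 3(214) = 1677
w[10] = 3(1677) - 929 - 3(468) = 2698
w[11] = 3(2698) - 1677 - 3(929) = 3630

3630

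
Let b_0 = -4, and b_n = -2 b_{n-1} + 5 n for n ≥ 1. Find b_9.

2633

b_1 = -2*(-4) + 5 = 13
b_2 = -2*13 + 10 = -16
b_3 = -2*(-16) + 15 = 47
b_4 = -2*47 + 20 = -74
b_5 = -2*(-74) + 25 = 173
b_6 = -2*173 + 30 = -316
b_7 = -2*(-316) + 35 = 667
b_8 = -2*667 + 40 = -1294
b_9 = -2*(-1294) + 45 = 2633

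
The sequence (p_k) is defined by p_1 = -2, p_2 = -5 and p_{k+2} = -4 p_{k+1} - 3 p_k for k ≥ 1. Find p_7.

p_3 = -4*(-5) - 3*(-2) = 26
p_4 = -4*26 - 3*(-5) = -89
p_5 = -4*(-89) - 3*26 = 278
p_6 = -4*278 - 3*(-89) = -845
p_7 = -4*(-845) - 3*278 = 2546

2546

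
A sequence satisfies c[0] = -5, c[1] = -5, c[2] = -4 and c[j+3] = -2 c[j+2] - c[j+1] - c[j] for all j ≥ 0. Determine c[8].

-227

c[3] = -2·(-4) - (-5) - (-5) = 18
c[4] = -2·18 - (-4) - (-5) = -27
c[5] = -2·(-27) - 18 - (-4) = 40
c[6] = -2·40 - (-27) - 18 = -71
c[7] = -2·(-71) - 40 - (-27) = 129
c[8] = -2·129 - (-71) - 40 = -227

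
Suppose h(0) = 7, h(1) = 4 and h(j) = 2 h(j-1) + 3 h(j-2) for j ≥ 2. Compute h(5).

664

h(2) = 2*4 + 3*7 = 29
h(3) = 2*29 + 3*4 = 70
h(4) = 2*70 + 3*29 = 227
h(5) = 2*227 + 3*70 = 664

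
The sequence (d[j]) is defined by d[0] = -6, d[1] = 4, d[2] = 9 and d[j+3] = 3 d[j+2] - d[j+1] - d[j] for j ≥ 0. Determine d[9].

6364

d[3] = 3*9 - 4 - (-6) = 29
d[4] = 3*29 - 9 - 4 = 74
d[5] = 3*74 - 29 - 9 = 184
d[6] = 3*184 - 74 - 29 = 449
d[7] = 3*449 - 184 - 74 = 1089
d[8] = 3*1089 - 449 - 184 = 2634
d[9] = 3*2634 - 1089 - 449 = 6364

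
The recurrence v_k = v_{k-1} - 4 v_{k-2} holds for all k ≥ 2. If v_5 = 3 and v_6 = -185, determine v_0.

1

Rearranging, v_{k-2} = (v_k - v_{k-1}) / -4.
v_4 = (-185 - 3) / -4 = -188/-4 = 47
v_3 = (3 - 47) / -4 = -44/-4 = 11
v_2 = (47 - 11) / -4 = 36/-4 = -9
v_1 = (11 - (-9)) / -4 = 20/-4 = -5
v_0 = (-9 - (-5)) / -4 = -4/-4 = 1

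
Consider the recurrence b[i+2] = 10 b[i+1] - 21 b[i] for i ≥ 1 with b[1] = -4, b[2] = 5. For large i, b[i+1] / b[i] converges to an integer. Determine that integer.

7

The characteristic equation is r^2 - 10r + 21 = 0, which factors as (r - 7)(r - 3) = 0.
So the roots are 7 and 3. Since |7| > |3| and the coefficient of 7^i is non-zero, the ratio tends to 7.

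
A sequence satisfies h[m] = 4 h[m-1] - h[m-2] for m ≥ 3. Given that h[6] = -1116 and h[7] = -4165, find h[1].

Rearranging, h[m-2] = -(h[m] - 4 h[m-1]).
h[5] = -(-4165 - 4*(-1116)) = -299
h[4] = -(-1116 - 4*(-299)) = -80
h[3] = -(-299 - 4*(-80)) = -21
h[2] = -(-80 - 4*(-21)) = -4
h[1] = -(-21 - 4*(-4)) = 5

5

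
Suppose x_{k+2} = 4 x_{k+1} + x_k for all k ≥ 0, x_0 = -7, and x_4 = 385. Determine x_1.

7

Let x_1 = y.
x_2 = -7 + 4y
x_3 = -28 + 17y
x_4 = -119 + 72y
So -119 + 72y = 385, giving y = 7.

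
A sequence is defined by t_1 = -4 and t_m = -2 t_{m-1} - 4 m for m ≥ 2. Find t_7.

t_2 = -2*(-4) - 8 = 0
t_3 = -2*0 - 12 = -12
t_4 = -2*(-12) - 16 = 8
t_5 = -2*8 - 20 = -36
t_6 = -2*(-36) - 24 = 48
t_7 = -2*48 - 28 = -124

-124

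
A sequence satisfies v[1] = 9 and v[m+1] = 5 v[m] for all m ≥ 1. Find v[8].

703125

v[2] = 5*9 = 45
v[3] = 5*45 = 225
v[4] = 5*225 = 1125
v[5] = 5*1125 = 5625
v[6] = 5*5625 = 28125
v[7] = 5*28125 = 140625
v[8] = 5*140625 = 703125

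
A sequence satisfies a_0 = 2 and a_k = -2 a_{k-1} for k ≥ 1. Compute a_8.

512

a_1 = -2*2 = -4
a_2 = -2*(-4) = 8
a_3 = -2*8 = -16
a_4 = -2*(-16) = 32
a_5 = -2*32 = -64
a_6 = -2*(-64) = 128
a_7 = -2*128 = -256
a_8 = -2*(-256) = 512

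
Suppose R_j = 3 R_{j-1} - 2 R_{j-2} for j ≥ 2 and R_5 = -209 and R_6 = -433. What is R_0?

Rearranging, R_{j-2} = (R_j - 3 R_{j-1}) / -2.
R_4 = (-433 - 3*(-209)) / -2 = 194/-2 = -97
R_3 = (-209 - 3*(-97)) / -2 = 82/-2 = -41
R_2 = (-97 - 3*(-41)) / -2 = 26/-2 = -13
R_1 = (-41 - 3*(-13)) / -2 = -2/-2 = 1
R_0 = (-13 - 3*1) / -2 = -16/-2 = 8

8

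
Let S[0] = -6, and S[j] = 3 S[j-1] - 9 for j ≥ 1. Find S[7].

-22959

S[1] = 3·(-6) - 9 = -27
S[2] = 3·(-27) - 9 = -90
S[3] = 3·(-90) - 9 = -279
S[4] = 3·(-279) - 9 = -846
S[5] = 3·(-846) - 9 = -2547
S[6] = 3·(-2547) - 9 = -7650
S[7] = 3·(-7650) - 9 = -22959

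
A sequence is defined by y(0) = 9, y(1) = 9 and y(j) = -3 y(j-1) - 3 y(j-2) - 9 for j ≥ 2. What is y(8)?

1665

y(2) = -3(9) - 3(9) - 9 = -63
y(3) = -3(-63) - 3(9) - 9 = 153
y(4) = -3(153) - 3(-63) - 9 = -279
y(5) = -3(-279) - 3(153) - 9 = 369
y(6) = -3(369) - 3(-279) - 9 = -279
y(7) = -3(-279) - 3(369) - 9 = -279
y(8) = -3(-279) - 3(-279) - 9 = 1665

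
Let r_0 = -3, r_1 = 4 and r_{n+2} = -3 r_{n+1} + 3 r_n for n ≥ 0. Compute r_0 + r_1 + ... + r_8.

r_2 = -3*4 + 3*(-3) = -21
r_3 = -3*(-21) + 3*4 = 75
r_4 = -3*75 + 3*(-21) = -288
r_5 = -3*(-288) + 3*75 = 1089
r_6 = -3*1089 + 3*(-288) = -4131
r_7 = -3*(-4131) + 3*1089 = 15660
r_8 = -3*15660 + 3*(-4131) = -59373
Sum = (-3) + 4 + (-21) + 75 + (-288) + 1089 + (-4131) + 15660 + (-59373) = -46988

-46988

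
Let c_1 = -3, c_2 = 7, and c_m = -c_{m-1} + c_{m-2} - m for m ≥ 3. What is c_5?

c_3 = -7 + (-3) - 3 = -13
c_4 = -(-13) + 7 - 4 = 16
c_5 = -16 + (-13) - 5 = -34

-34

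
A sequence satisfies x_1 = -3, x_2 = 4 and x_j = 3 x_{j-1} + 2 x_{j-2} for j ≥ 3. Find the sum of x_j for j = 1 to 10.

71989

x_3 = 3*4 + 2*(-3) = 6
x_4 = 3*6 + 2*4 = 26
x_5 = 3*26 + 2*6 = 90
x_6 = 3*90 + 2*26 = 322
x_7 = 3*322 + 2*90 = 1146
x_8 = 3*1146 + 2*322 = 4082
x_9 = 3*4082 + 2*1146 = 14538
x_{10} = 3*14538 + 2*4082 = 51778
Sum = (-3) + 4 + 6 + 26 + 90 + 322 + 1146 + 4082 + 14538 + 51778 = 71989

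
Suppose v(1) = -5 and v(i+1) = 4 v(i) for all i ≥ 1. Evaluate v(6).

-5120

v(2) = 4(-5) = -20
v(3) = 4(-20) = -80
v(4) = 4(-80) = -320
v(5) = 4(-320) = -1280
v(6) = 4(-1280) = -5120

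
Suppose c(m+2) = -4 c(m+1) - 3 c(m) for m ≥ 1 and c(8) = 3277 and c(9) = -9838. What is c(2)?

Rearranging, c(m-2) = (c(m) + 4 c(m-1)) / -3.
c(7) = (-9838 + 4*3277) / -3 = 3270/-3 = -1090
c(6) = (3277 + 4*(-1090)) / -3 = -1083/-3 = 361
c(5) = (-1090 + 4*361) / -3 = 354/-3 = -118
c(4) = (361 + 4*(-118)) / -3 = -111/-3 = 37
c(3) = (-118 + 4*37) / -3 = 30/-3 = -10
c(2) = (37 + 4*(-10)) / -3 = -3/-3 = 1

1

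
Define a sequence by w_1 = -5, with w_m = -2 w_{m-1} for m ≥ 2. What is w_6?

160

w_2 = -2*(-5) = 10
w_3 = -2*10 = -20
w_4 = -2*(-20) = 40
w_5 = -2*40 = -80
w_6 = -2*(-80) = 160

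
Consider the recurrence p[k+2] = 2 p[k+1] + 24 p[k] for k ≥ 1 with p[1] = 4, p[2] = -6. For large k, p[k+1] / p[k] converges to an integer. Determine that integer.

6

The characteristic equation is r^2 - 2r - 24 = 0, which factors as (r - 6)(r + 4) = 0.
So the roots are 6 and -4. Since |6| > |-4| and the coefficient of 6^k is non-zero, the ratio tends to 6.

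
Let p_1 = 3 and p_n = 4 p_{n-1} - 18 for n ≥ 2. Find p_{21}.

-3298534883322

The fixed point is -18/(1 - 4) = 6, so p_n - 6 = 4(p_{n-1} - 6).
Hence p_n = -3·4^{n-1} + 6.
p_{21} = -3·4^{20} + 6 = -3·1099511627776 + 6 = -3298534883322.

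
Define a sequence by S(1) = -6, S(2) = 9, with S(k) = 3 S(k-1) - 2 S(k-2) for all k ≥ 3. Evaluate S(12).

30699

S(3) = 3·9 - 2·(-6) = 39
S(4) = 3·39 - 2·9 = 99
S(5) = 3·99 - 2·39 = 219
S(6) = 3·219 - 2·99 = 459
S(7) = 3·459 - 2·219 = 939
S(8) = 3·939 - 2·459 = 1899
S(9) = 3·1899 - 2·939 = 3819
S(10) = 3·3819 - 2·1899 = 7659
S(11) = 3·7659 - 2·3819 = 15339
S(12) = 3·15339 - 2·7659 = 30699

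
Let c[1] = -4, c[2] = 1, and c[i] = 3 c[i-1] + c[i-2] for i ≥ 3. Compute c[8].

c[3] = 3*1 + (-4) = -1
c[4] = 3*(-1) + 1 = -2
c[5] = 3*(-2) + (-1) = -7
c[6] = 3*(-7) + (-2) = -23
c[7] = 3*(-23) + (-7) = -76
c[8] = 3*(-76) + (-23) = -251

-251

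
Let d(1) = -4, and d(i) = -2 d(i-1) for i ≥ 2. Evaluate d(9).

-1024

d(2) = -2*(-4) = 8
d(3) = -2*8 = -16
d(4) = -2*(-16) = 32
d(5) = -2*32 = -64
d(6) = -2*(-64) = 128
d(7) = -2*128 = -256
d(8) = -2*(-256) = 512
d(9) = -2*512 = -1024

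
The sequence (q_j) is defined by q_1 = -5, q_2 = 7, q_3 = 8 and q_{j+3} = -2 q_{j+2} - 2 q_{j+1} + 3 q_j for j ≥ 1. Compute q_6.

-76

q_4 = -2*8 - 2*7 + 3*(-5) = -45
q_5 = -2*(-45) - 2*8 + 3*7 = 95
q_6 = -2*95 - 2*(-45) + 3*8 = -76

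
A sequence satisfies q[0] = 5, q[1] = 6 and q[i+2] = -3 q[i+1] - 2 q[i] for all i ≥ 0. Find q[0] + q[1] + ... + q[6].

-457

q[2] = -3*6 - 2*5 = -28
q[3] = -3*(-28) - 2*6 = 72
q[4] = -3*72 - 2*(-28) = -160
q[5] = -3*(-160) - 2*72 = 336
q[6] = -3*336 - 2*(-160) = -688
Sum = 5 + 6 + (-28) + 72 + (-160) + 336 + (-688) = -457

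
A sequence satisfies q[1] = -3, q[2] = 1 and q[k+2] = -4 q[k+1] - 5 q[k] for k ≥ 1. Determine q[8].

-689

q[3] = -4·1 - 5·(-3) = 11
q[4] = -4·11 - 5·1 = -49
q[5] = -4·(-49) - 5·11 = 141
q[6] = -4·141 - 5·(-49) = -319
q[7] = -4·(-319) - 5·141 = 571
q[8] = -4·571 - 5·(-319) = -689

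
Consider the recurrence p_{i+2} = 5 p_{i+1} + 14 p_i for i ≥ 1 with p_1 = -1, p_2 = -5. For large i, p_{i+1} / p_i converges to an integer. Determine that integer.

The characteristic equation is r^2 - 5r - 14 = 0, which factors as (r - 7)(r + 2) = 0.
So the roots are 7 and -2. Since |7| > |-2| and the coefficient of 7^i is non-zero, the ratio tends to 7.

7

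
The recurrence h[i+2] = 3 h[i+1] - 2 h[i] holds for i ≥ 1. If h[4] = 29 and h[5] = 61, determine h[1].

Rearranging, h[i-2] = (h[i] - 3 h[i-1]) / -2.
h[3] = (61 - 3(29)) / -2 = -26/-2 = 13
h[2] = (29 - 3(13)) / -2 = -10/-2 = 5
h[1] = (13 - 3(5)) / -2 = -2/-2 = 1

1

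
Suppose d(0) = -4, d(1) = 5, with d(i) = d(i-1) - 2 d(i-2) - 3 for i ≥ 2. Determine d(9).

-127

d(2) = 5 - 2·(-4) - 3 = 10
d(3) = 10 - 2·5 - 3 = -3
d(4) = (-3) - 2·10 - 3 = -26
d(5) = (-26) - 2·(-3) - 3 = -23
d(6) = (-23) - 2·(-26) - 3 = 26
d(7) = 26 - 2·(-23) - 3 = 69
d(8) = 69 - 2·26 - 3 = 14
d(9) = 14 - 2·69 - 3 = -127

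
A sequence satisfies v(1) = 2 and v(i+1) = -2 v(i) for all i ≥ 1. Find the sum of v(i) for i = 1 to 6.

v(2) = -2(2) = -4
v(3) = -2(-4) = 8
v(4) = -2(8) = -16
v(5) = -2(-16) = 32
v(6) = -2(32) = -64
Sum = 2 + (-4) + 8 + (-16) + 32 + (-64) = -42

-42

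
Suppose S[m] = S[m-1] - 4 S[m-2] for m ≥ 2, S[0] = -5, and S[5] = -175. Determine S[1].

-7

Let S[1] = z.
S[2] = 20 + z
S[3] = 20 - 3z
S[4] = -60 - 7z
S[5] = -140 + 5z
So -140 + 5z = -175, giving z = -7.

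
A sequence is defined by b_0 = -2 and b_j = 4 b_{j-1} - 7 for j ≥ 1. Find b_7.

b_1 = 4(-2) - 7 = -15
b_2 = 4(-15) - 7 = -67
b_3 = 4(-67) - 7 = -275
b_4 = 4(-275) - 7 = -1107
b_5 = 4(-1107) - 7 = -4435
b_6 = 4(-4435) - 7 = -17747
b_7 = 4(-17747) - 7 = -70995

-70995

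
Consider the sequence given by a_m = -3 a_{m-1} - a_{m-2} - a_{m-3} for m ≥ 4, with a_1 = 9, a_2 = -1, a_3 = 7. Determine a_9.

a_4 = -3*7 - (-1) - 9 = -29
a_5 = -3*(-29) - 7 - (-1) = 81
a_6 = -3*81 - (-29) - 7 = -221
a_7 = -3*(-221) - 81 - (-29) = 611
a_8 = -3*611 - (-221) - 81 = -1693
a_9 = -3*(-1693) - 611 - (-221) = 4689

4689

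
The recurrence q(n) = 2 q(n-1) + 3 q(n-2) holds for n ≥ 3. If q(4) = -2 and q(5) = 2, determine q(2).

Rearranging, q(n-2) = (q(n) - 2 q(n-1)) / 3.
q(3) = (2 - 2·(-2)) / 3 = 6/3 = 2
q(2) = (-2 - 2·2) / 3 = -6/3 = -2

-2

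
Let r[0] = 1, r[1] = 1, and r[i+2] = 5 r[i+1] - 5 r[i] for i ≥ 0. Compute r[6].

-375

r[2] = 5(1) - 5(1) = 0
r[3] = 5(0) - 5(1) = -5
r[4] = 5(-5) - 5(0) = -25
r[5] = 5(-25) - 5(-5) = -100
r[6] = 5(-100) - 5(-25) = -375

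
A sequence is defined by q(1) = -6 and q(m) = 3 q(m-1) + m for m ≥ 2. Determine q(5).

q(2) = 3·(-6) + 2 = -16
q(3) = 3·(-16) + 3 = -45
q(4) = 3·(-45) + 4 = -131
q(5) = 3·(-131) + 5 = -388

-388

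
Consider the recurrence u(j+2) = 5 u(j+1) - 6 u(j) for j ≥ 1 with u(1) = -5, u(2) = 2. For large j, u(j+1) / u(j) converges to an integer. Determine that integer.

3

The characteristic equation is r^2 - 5r + 6 = 0, which factors as (r - 3)(r - 2) = 0.
So the roots are 3 and 2. Since |3| > |2| and the coefficient of 3^j is non-zero, the ratio tends to 3.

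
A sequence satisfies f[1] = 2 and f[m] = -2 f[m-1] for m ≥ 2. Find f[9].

f[2] = -2·2 = -4
f[3] = -2·(-4) = 8
f[4] = -2·8 = -16
f[5] = -2·(-16) = 32
f[6] = -2·32 = -64
f[7] = -2·(-64) = 128
f[8] = -2·128 = -256
f[9] = -2·(-256) = 512

512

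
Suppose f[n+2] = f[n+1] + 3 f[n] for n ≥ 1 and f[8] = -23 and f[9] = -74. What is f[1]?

-1

Rearranging, f[n-2] = (f[n] - f[n-1]) / 3.
f[7] = (-74 - (-23)) / 3 = -51/3 = -17
f[6] = (-23 - (-17)) / 3 = -6/3 = -2
f[5] = (-17 - (-2)) / 3 = -15/3 = -5
f[4] = (-2 - (-5)) / 3 = 3/3 = 1
f[3] = (-5 - 1) / 3 = -6/3 = -2
f[2] = (1 - (-2)) / 3 = 3/3 = 1
f[1] = (-2 - 1) / 3 = -3/3 = -1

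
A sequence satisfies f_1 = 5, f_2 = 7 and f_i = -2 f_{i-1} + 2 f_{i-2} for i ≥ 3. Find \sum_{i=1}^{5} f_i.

-22

f_3 = -2(7) + 2(5) = -4
f_4 = -2(-4) + 2(7) = 22
f_5 = -2(22) + 2(-4) = -52
Sum = 5 + 7 + (-4) + 22 + (-52) = -22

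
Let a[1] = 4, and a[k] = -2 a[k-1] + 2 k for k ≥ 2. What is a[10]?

-1472

a[2] = -2(4) + 4 = -4
a[3] = -2(-4) + 6 = 14
a[4] = -2(14) + 8 = -20
a[5] = -2(-20) + 10 = 50
a[6] = -2(50) + 12 = -88
a[7] = -2(-88) + 14 = 190
a[8] = -2(190) + 16 = -364
a[9] = -2(-364) + 18 = 746
a[10] = -2(746) + 20 = -1472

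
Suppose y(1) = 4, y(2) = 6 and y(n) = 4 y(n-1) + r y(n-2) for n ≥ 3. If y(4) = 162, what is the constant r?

y(3) = 24 + 4r
y(4) = 96 + 22r
So 96 + 22r = 162, giving r = 3.

3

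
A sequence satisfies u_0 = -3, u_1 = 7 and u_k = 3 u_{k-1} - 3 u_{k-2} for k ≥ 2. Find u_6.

81

u_2 = 3(7) - 3(-3) = 30
u_3 = 3(30) - 3(7) = 69
u_4 = 3(69) - 3(30) = 117
u_5 = 3(117) - 3(69) = 144
u_6 = 3(144) - 3(117) = 81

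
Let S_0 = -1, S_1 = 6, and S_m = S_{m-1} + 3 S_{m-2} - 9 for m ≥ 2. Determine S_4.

-24

S_2 = 6 + 3·(-1) - 9 = -6
S_3 = (-6) + 3·6 - 9 = 3
S_4 = 3 + 3·(-6) - 9 = -24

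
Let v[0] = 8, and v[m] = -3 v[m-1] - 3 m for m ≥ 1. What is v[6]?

v[1] = -3*8 - 3 = -27
v[2] = -3*(-27) - 6 = 75
v[3] = -3*75 - 9 = -234
v[4] = -3*(-234) - 12 = 690
v[5] = -3*690 - 15 = -2085
v[6] = -3*(-2085) - 18 = 6237

6237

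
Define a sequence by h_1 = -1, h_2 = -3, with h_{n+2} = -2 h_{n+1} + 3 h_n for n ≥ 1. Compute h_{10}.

h_3 = -2*(-3) + 3*(-1) = 3
h_4 = -2*3 + 3*(-3) = -15
h_5 = -2*(-15) + 3*3 = 39
h_6 = -2*39 + 3*(-15) = -123
h_7 = -2*(-123) + 3*39 = 363
h_8 = -2*363 + 3*(-123) = -1095
h_9 = -2*(-1095) + 3*363 = 3279
h_{10} = -2*3279 + 3*(-1095) = -9843

-9843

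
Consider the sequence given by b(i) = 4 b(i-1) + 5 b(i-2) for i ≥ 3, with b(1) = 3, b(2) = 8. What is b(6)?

b(3) = 4*8 + 5*3 = 47
b(4) = 4*47 + 5*8 = 228
b(5) = 4*228 + 5*47 = 1147
b(6) = 4*1147 + 5*228 = 5728

5728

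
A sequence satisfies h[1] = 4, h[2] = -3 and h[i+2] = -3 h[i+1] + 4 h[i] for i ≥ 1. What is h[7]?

5737

h[3] = -3*(-3) + 4*4 = 25
h[4] = -3*25 + 4*(-3) = -87
h[5] = -3*(-87) + 4*25 = 361
h[6] = -3*361 + 4*(-87) = -1431
h[7] = -3*(-1431) + 4*361 = 5737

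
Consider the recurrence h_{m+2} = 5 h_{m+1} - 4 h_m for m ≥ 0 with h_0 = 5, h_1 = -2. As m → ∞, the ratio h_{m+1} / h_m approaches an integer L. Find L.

4

The characteristic equation is r^2 - 5r + 4 = 0, which factors as (r - 4)(r - 1) = 0.
So the roots are 4 and 1. Since |4| > |1| and the coefficient of 4^m is non-zero, the ratio tends to 4.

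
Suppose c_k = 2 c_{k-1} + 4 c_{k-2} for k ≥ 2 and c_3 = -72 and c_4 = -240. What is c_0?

-3

Rearranging, c_{k-2} = (c_k - 2 c_{k-1}) / 4.
c_2 = (-240 - 2·(-72)) / 4 = -96/4 = -24
c_1 = (-72 - 2·(-24)) / 4 = -24/4 = -6
c_0 = (-24 - 2·(-6)) / 4 = -12/4 = -3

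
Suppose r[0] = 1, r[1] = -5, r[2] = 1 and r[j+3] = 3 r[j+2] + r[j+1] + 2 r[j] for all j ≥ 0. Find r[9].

-3520

r[3] = 3(1) + (-5) + 2(1) = 0
r[4] = 3(0) + 1 + 2(-5) = -9
r[5] = 3(-9) + 0 + 2(1) = -25
r[6] = 3(-25) + (-9) + 2(0) = -84
r[7] = 3(-84) + (-25) + 2(-9) = -295
r[8] = 3(-295) + (-84) + 2(-25) = -1019
r[9] = 3(-1019) + (-295) + 2(-84) = -3520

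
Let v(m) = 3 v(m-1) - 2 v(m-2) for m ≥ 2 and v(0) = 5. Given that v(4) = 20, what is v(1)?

Let v(1) = z.
v(2) = -10 + 3z
v(3) = -30 + 7z
v(4) = -70 + 15z
So -70 + 15z = 20, giving z = 6.

6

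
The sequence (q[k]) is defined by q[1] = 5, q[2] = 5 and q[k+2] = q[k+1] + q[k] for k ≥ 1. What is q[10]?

275

q[3] = 5 + 5 = 10
q[4] = 10 + 5 = 15
q[5] = 15 + 10 = 25
q[6] = 25 + 15 = 40
q[7] = 40 + 25 = 65
q[8] = 65 + 40 = 105
q[9] = 105 + 65 = 170
q[10] = 170 + 105 = 275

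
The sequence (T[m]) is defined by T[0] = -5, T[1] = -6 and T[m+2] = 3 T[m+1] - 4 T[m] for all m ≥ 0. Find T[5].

126

T[2] = 3*(-6) - 4*(-5) = 2
T[3] = 3*2 - 4*(-6) = 30
T[4] = 3*30 - 4*2 = 82
T[5] = 3*82 - 4*30 = 126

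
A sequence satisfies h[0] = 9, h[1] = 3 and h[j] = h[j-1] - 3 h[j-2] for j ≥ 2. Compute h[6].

h[2] = 3 - 3(9) = -24
h[3] = (-24) - 3(3) = -33
h[4] = (-33) - 3(-24) = 39
h[5] = 39 - 3(-33) = 138
h[6] = 138 - 3(39) = 21

21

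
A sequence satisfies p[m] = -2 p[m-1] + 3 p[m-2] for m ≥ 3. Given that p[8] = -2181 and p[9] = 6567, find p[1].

Rearranging, p[m-2] = (p[m] + 2 p[m-1]) / 3.
p[7] = (6567 + 2·(-2181)) / 3 = 2205/3 = 735
p[6] = (-2181 + 2·735) / 3 = -711/3 = -237
p[5] = (735 + 2·(-237)) / 3 = 261/3 = 87
p[4] = (-237 + 2·87) / 3 = -63/3 = -21
p[3] = (87 + 2·(-21)) / 3 = 45/3 = 15
p[2] = (-21 + 2·15) / 3 = 9/3 = 3
p[1] = (15 + 2·3) / 3 = 21/3 = 7

7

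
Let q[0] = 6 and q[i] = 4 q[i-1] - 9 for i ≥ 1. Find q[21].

13194139533315

The fixed point is -9/(1 - 4) = 3, so q[i] - 3 = 4(q[i-1] - 3).
Hence q[i] = 3·4^i + 3.
q[21] = 3·4^{21} + 3 = 3·4398046511104 + 3 = 13194139533315.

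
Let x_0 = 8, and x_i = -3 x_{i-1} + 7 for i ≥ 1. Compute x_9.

-123017

x_1 = -3*8 + 7 = -17
x_2 = -3*(-17) + 7 = 58
x_3 = -3*58 + 7 = -167
x_4 = -3*(-167) + 7 = 508
x_5 = -3*508 + 7 = -1517
x_6 = -3*(-1517) + 7 = 4558
x_7 = -3*4558 + 7 = -13667
x_8 = -3*(-13667) + 7 = 41008
x_9 = -3*41008 + 7 = -123017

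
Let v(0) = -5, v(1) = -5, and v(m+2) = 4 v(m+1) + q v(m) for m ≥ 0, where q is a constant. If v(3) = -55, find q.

-1

v(2) = -20 - 5q
v(3) = -80 - 25q
So -80 - 25q = -55, giving q = -1.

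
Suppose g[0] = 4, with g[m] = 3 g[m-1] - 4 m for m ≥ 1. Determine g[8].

6580

g[1] = 3(4) - 4 = 8
g[2] = 3(8) - 8 = 16
g[3] = 3(16) - 12 = 36
g[4] = 3(36) - 16 = 92
g[5] = 3(92) - 20 = 256
g[6] = 3(256) - 24 = 744
g[7] = 3(744) - 28 = 2204
g[8] = 3(2204) - 32 = 6580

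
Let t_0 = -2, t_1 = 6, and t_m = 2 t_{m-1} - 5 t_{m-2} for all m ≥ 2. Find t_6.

-58

t_2 = 2(6) - 5(-2) = 22
t_3 = 2(22) - 5(6) = 14
t_4 = 2(14) - 5(22) = -82
t_5 = 2(-82) - 5(14) = -234
t_6 = 2(-234) - 5(-82) = -58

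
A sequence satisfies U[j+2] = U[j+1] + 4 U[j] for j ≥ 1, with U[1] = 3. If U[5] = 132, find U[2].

8

Let U[2] = v.
U[3] = 12 + v
U[4] = 12 + 5v
U[5] = 60 + 9v
So 60 + 9v = 132, giving v = 8.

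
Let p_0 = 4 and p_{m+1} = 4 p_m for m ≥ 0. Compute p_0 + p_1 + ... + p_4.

1364

p_1 = 4(4) = 16
p_2 = 4(16) = 64
p_3 = 4(64) = 256
p_4 = 4(256) = 1024
Sum = 4 + 16 + 64 + 256 + 1024 = 1364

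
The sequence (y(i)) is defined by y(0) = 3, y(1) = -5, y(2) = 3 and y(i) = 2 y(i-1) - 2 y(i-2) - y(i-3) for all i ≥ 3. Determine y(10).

193

y(3) = 2*3 - 2*(-5) - 3 = 13
y(4) = 2*13 - 2*3 - (-5) = 25
y(5) = 2*25 - 2*13 - 3 = 21
y(6) = 2*21 - 2*25 - 13 = -21
y(7) = 2*(-21) - 2*21 - 25 = -109
y(8) = 2*(-109) - 2*(-21) - 21 = -197
y(9) = 2*(-197) - 2*(-109) - (-21) = -155
y(10) = 2*(-155) - 2*(-197) - (-109) = 193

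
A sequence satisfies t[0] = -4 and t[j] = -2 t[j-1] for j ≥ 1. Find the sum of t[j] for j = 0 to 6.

-172

t[1] = -2*(-4) = 8
t[2] = -2*8 = -16
t[3] = -2*(-16) = 32
t[4] = -2*32 = -64
t[5] = -2*(-64) = 128
t[6] = -2*128 = -256
Sum = (-4) + 8 + (-16) + 32 + (-64) + 128 + (-256) = -172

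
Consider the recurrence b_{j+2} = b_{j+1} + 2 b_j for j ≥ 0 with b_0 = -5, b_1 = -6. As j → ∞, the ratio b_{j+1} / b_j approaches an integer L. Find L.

2

The characteristic equation is r^2 - r - 2 = 0, which factors as (r - 2)(r + 1) = 0.
So the roots are 2 and -1. Since |2| > |-1| and the coefficient of 2^j is non-zero, the ratio tends to 2.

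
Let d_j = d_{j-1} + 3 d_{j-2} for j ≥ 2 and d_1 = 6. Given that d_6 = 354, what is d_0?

Let d_0 = v.
d_2 = 6 + 3v
d_3 = 24 + 3v
d_4 = 42 + 12v
d_5 = 114 + 21v
d_6 = 240 + 57v
So 240 + 57v = 354, giving v = 2.

2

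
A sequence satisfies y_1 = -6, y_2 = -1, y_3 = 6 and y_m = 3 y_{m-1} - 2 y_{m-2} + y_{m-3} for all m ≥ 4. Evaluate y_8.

352

y_4 = 3*6 - 2*(-1) + (-6) = 14
y_5 = 3*14 - 2*6 + (-1) = 29
y_6 = 3*29 - 2*14 + 6 = 65
y_7 = 3*65 - 2*29 + 14 = 151
y_8 = 3*151 - 2*65 + 29 = 352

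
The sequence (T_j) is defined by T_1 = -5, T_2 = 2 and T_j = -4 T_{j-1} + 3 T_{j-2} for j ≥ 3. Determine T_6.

T_3 = -4(2) + 3(-5) = -23
T_4 = -4(-23) + 3(2) = 98
T_5 = -4(98) + 3(-23) = -461
T_6 = -4(-461) + 3(98) = 2138

2138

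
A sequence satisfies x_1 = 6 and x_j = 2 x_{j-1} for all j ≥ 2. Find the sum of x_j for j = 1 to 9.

3066

x_2 = 2(6) = 12
x_3 = 2(12) = 24
x_4 = 2(24) = 48
x_5 = 2(48) = 96
x_6 = 2(96) = 192
x_7 = 2(192) = 384
x_8 = 2(384) = 768
x_9 = 2(768) = 1536
Sum = 6 + 12 + 24 + 48 + 96 + 192 + 384 + 768 + 1536 = 3066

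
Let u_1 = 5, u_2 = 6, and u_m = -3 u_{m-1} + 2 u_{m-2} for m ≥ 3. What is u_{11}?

u_3 = -3(6) + 2(5) = -8
u_4 = -3(-8) + 2(6) = 36
u_5 = -3(36) + 2(-8) = -124
u_6 = -3(-124) + 2(36) = 444
u_7 = -3(444) + 2(-124) = -1580
u_8 = -3(-1580) + 2(444) = 5628
u_9 = -3(5628) + 2(-1580) = -20044
u_{10} = -3(-20044) + 2(5628) = 71388
u_{11} = -3(71388) + 2(-20044) = -254252

-254252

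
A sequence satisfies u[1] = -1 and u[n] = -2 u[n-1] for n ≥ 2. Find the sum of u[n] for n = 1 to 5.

-11

u[2] = -2*(-1) = 2
u[3] = -2*2 = -4
u[4] = -2*(-4) = 8
u[5] = -2*8 = -16
Sum = (-1) + 2 + (-4) + 8 + (-16) = -11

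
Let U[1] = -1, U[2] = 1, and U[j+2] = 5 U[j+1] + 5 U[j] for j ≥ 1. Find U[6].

U[3] = 5·1 + 5·(-1) = 0
U[4] = 5·0 + 5·1 = 5
U[5] = 5·5 + 5·0 = 25
U[6] = 5·25 + 5·5 = 150

150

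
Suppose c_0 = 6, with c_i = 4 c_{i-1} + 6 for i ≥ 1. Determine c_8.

524286

c_1 = 4(6) + 6 = 30
c_2 = 4(30) + 6 = 126
c_3 = 4(126) + 6 = 510
c_4 = 4(510) + 6 = 2046
c_5 = 4(2046) + 6 = 8190
c_6 = 4(8190) + 6 = 32766
c_7 = 4(32766) + 6 = 131070
c_8 = 4(131070) + 6 = 524286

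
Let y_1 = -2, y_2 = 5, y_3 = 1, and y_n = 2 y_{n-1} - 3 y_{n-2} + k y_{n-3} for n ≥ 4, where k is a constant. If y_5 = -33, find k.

y_4 = -13 - 2k
y_5 = -29 + k
So -29 + k = -33, giving k = -4.

-4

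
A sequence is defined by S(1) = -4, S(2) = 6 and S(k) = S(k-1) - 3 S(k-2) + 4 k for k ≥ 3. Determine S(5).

S(3) = 6 - 3(-4) + 12 = 30
S(4) = 30 - 3(6) + 16 = 28
S(5) = 28 - 3(30) + 20 = -42

-42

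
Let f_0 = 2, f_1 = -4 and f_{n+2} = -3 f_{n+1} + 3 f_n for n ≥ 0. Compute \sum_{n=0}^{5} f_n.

-752

f_2 = -3·(-4) + 3·2 = 18
f_3 = -3·18 + 3·(-4) = -66
f_4 = -3·(-66) + 3·18 = 252
f_5 = -3·252 + 3·(-66) = -954
Sum = 2 + (-4) + 18 + (-66) + 252 + (-954) = -752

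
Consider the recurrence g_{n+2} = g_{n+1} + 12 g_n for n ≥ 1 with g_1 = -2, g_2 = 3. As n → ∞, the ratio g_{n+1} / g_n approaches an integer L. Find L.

4

The characteristic equation is r^2 - r - 12 = 0, which factors as (r - 4)(r + 3) = 0.
So the roots are 4 and -3. Since |4| > |-3| and the coefficient of 4^n is non-zero, the ratio tends to 4.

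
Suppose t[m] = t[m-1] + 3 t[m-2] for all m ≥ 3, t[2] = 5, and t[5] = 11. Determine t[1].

-2

Let t[1] = z.
t[3] = 5 + 3z
t[4] = 20 + 3z
t[5] = 35 + 12z
So 35 + 12z = 11, giving z = -2.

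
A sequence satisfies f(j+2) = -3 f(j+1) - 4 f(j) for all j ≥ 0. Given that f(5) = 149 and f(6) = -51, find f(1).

-7

Rearranging, f(j-2) = (f(j) + 3 f(j-1)) / -4.
f(4) = (-51 + 3·149) / -4 = 396/-4 = -99
f(3) = (149 + 3·(-99)) / -4 = -148/-4 = 37
f(2) = (-99 + 3·37) / -4 = 12/-4 = -3
f(1) = (37 + 3·(-3)) / -4 = 28/-4 = -7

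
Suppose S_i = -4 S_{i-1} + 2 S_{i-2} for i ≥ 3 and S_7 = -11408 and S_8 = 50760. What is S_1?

Rearranging, S_{i-2} = (S_i + 4 S_{i-1}) / 2.
S_6 = (50760 + 4·(-11408)) / 2 = 5128/2 = 2564
S_5 = (-11408 + 4·2564) / 2 = -1152/2 = -576
S_4 = (2564 + 4·(-576)) / 2 = 260/2 = 130
S_3 = (-576 + 4·130) / 2 = -56/2 = -28
S_2 = (130 + 4·(-28)) / 2 = 18/2 = 9
S_1 = (-28 + 4·9) / 2 = 8/2 = 4

4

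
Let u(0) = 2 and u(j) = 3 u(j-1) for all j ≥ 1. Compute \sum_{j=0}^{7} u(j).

6560

u(1) = 3*2 = 6
u(2) = 3*6 = 18
u(3) = 3*18 = 54
u(4) = 3*54 = 162
u(5) = 3*162 = 486
u(6) = 3*486 = 1458
u(7) = 3*1458 = 4374
Sum = 2 + 6 + 18 + 54 + 162 + 486 + 1458 + 4374 = 6560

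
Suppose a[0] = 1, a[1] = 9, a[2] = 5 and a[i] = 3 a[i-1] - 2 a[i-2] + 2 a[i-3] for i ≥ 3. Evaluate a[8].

a[3] = 3·5 - 2·9 + 2·1 = -1
a[4] = 3·(-1) - 2·5 + 2·9 = 5
a[5] = 3·5 - 2·(-1) + 2·5 = 27
a[6] = 3·27 - 2·5 + 2·(-1) = 69
a[7] = 3·69 - 2·27 + 2·5 = 163
a[8] = 3·163 - 2·69 + 2·27 = 405

405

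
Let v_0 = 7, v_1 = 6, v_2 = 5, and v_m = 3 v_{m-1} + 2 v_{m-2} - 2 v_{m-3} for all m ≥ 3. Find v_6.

429

v_3 = 3*5 + 2*6 - 2*7 = 13
v_4 = 3*13 + 2*5 - 2*6 = 37
v_5 = 3*37 + 2*13 - 2*5 = 127
v_6 = 3*127 + 2*37 - 2*13 = 429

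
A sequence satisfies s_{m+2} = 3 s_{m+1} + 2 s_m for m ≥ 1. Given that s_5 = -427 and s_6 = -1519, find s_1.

-7

Rearranging, s_{m-2} = (s_m - 3 s_{m-1}) / 2.
s_4 = (-1519 - 3(-427)) / 2 = -238/2 = -119
s_3 = (-427 - 3(-119)) / 2 = -70/2 = -35
s_2 = (-119 - 3(-35)) / 2 = -14/2 = -7
s_1 = (-35 - 3(-7)) / 2 = -14/2 = -7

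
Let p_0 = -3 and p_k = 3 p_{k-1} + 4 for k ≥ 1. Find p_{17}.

-129140165

The fixed point is 4/(1 - 3) = -2, so p_k + 2 = 3(p_{k-1} + 2).
Hence p_k = -1·3^k - 2.
p_{17} = -1·3^{17} - 2 = -1·129140163 - 2 = -129140165.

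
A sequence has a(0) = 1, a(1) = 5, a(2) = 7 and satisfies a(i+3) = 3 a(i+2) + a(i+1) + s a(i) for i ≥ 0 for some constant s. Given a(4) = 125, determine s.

a(3) = 26 + s
a(4) = 85 + 8s
So 85 + 8s = 125, giving s = 5.

5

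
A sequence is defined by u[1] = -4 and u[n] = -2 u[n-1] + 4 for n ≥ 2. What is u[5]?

u[2] = -2·(-4) + 4 = 12
u[3] = -2·12 + 4 = -20
u[4] = -2·(-20) + 4 = 44
u[5] = -2·44 + 4 = -84

-84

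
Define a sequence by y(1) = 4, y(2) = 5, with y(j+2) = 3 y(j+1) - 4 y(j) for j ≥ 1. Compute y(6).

y(3) = 3(5) - 4(4) = -1
y(4) = 3(-1) - 4(5) = -23
y(5) = 3(-23) - 4(-1) = -65
y(6) = 3(-65) - 4(-23) = -103

-103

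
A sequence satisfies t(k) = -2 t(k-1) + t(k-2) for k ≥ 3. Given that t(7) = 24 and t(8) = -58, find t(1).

-4

Rearranging, t(k-2) = t(k) + 2 t(k-1).
t(6) = -58 + 2·24 = -10
t(5) = 24 + 2·(-10) = 4
t(4) = -10 + 2·4 = -2
t(3) = 4 + 2·(-2) = 0
t(2) = -2 + 2·0 = -2
t(1) = 0 + 2·(-2) = -4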